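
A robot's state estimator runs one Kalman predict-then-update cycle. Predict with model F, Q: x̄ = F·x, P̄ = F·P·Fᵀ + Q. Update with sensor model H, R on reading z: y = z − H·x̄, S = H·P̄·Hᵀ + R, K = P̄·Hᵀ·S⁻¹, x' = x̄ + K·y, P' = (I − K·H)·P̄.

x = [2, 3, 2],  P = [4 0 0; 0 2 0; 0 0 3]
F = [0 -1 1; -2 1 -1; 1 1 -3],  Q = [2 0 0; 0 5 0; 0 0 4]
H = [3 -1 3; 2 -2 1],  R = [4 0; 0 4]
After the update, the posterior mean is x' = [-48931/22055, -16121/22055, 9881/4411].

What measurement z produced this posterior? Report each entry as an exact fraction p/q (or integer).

x̄ = F·x = [-1, -3, -1]
P̄ = F·P·Fᵀ + Q = [7 -5 -11; -5 26 3; -11 3 37]
S = H·P̄·Hᵀ + R = [240 125; 125 157]
K = P̄·Hᵀ·S⁻¹ = [-2724/22055 799/4411; 2351/22055 -2032/4411; 2130/4411 -1443/4411]
x' − x̄ = [-26876/22055, 50044/22055, 14292/4411] = K·y
y = (KᵀK)⁻¹·Kᵀ·(x' − x̄) = [4, -4]
z = y + H·x̄ = [4, -4] + [-3, 3] = [1, -1]

z = [1, -1]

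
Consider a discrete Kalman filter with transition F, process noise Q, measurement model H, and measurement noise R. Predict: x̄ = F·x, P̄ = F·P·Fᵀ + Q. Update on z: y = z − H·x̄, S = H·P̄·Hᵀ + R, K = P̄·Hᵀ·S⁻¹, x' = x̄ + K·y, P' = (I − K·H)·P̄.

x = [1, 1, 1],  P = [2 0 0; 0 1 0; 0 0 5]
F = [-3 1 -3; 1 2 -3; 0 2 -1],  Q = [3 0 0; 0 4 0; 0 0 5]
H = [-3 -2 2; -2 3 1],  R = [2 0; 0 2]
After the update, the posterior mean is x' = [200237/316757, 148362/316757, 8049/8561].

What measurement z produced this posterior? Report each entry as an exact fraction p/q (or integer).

x̄ = F·x = [-5, 0, 1]
P̄ = F·P·Fᵀ + Q = [67 41 17; 41 55 19; 17 19 14]
S = H·P̄·Hᵀ + R = [1017 -148; -148 333]
K = P̄·Hᵀ·S⁻¹ = [-2217/8561 -30750/316757; -1347/8561 74874/316757; -401/8561 773/8561]
x' − x̄ = [1784022/316757, 148362/316757, -512/8561] = K·y
y = (KᵀK)⁻¹·Kᵀ·(x' − x̄) = [-18, -10]
z = y + H·x̄ = [-18, -10] + [17, 11] = [-1, 1]

z = [-1, 1]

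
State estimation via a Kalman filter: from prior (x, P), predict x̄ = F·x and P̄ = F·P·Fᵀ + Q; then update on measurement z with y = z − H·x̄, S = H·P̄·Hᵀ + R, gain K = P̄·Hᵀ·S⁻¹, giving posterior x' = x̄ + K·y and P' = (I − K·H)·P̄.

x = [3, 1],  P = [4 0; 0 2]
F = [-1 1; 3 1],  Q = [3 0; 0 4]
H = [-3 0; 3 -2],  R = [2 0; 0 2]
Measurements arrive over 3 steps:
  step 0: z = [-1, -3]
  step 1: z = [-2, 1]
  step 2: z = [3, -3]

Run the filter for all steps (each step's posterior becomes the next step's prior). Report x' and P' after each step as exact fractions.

step 0: x̄ = F·x = [-2, 10]
step 0: P̄ = F·P·Fᵀ + Q = [9 -10; -10 42]
step 0: y = z − H·x̄ = [-7, 23]
step 0: S = H·P̄·Hᵀ + R = [83 -141; -141 371]
step 0: K = P̄·Hᵀ·S⁻¹ = [-1695/5456 47/5456; -309/682 -327/682]
step 0: x' = x̄ + K·y = [1017/2728, 731/341]
step 0: P' = (I − K·H)·P̄ = [565/2728 103/341; 103/341 318/341]
step 1: x̄ = F·x = [4831/2728, 809/248]
step 1: P̄ = F·P·Fᵀ + Q = [9645/2728 227/248; 227/248 2135/248]
step 1: y = z − H·x̄ = [9037/2728, 6033/2728]
step 1: S = H·P̄·Hᵀ + R = [92261/2728 -71823/2728; -71823/2728 156237/2728]
step 1: K = P̄·Hᵀ·S⁻¹ = [-171139/565496 23941/1696488; -122369/282748 -383101/848244]
step 1: x' = x̄ + K·y = [452153/565496, 234571/282748]
step 1: P' = (I − K·H)·P̄ = [171139/848244 122369/424122; 122369/424122 187552/212061]
step 2: x̄ = F·x = [16989/565496, 1825601/565496]
step 2: P̄ = F·P·Fᵀ + Q = [992201/282748 242089/282748; 242089/282748 7151863/848244]
step 2: y = z − H·x̄ = [1747455/565496, 1903747/565496]
step 2: S = H·P̄·Hᵀ + R = [9495305/282748 -7477275/282748; -7477275/282748 48378163/848244]
step 2: K = P̄·Hᵀ·S⁻¹ = [-155779959/515718040 1495455/103143608; -111227013/257859020 -23240015/51571804]
step 2: x' = x̄ + K·y = [-11017854/12892951, 9755673/25785902]
step 2: P' = (I − K·H)·P̄ = [51926653/257859020 37075671/128929510; 37075671/128929510 56856772/64464755]

step 0: x' = [1017/2728, 731/341], P' = [565/2728 103/341; 103/341 318/341]
step 1: x' = [452153/565496, 234571/282748], P' = [171139/848244 122369/424122; 122369/424122 187552/212061]
step 2: x' = [-11017854/12892951, 9755673/25785902], P' = [51926653/257859020 37075671/128929510; 37075671/128929510 56856772/64464755]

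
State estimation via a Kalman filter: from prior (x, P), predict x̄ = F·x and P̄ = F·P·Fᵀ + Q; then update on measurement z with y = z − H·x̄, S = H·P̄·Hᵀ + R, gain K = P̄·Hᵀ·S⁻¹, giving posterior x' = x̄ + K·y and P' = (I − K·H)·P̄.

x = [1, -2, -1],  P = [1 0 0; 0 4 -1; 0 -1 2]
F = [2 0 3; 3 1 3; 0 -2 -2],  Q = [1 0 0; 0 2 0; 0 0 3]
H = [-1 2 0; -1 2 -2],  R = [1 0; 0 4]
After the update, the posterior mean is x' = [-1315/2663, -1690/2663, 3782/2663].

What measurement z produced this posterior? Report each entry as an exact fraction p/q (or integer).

x̄ = F·x = [-1, -2, 6]
P̄ = F·P·Fᵀ + Q = [23 21 -6; 21 27 -12; -6 -12 19]
S = H·P̄·Hᵀ + R = [48 83; 83 199]
K = P̄·Hᵀ·S⁻¹ = [1208/2663 -89/2663; 1836/2663 -3/2663; 1066/2663 -1194/2663]
x' − x̄ = [1348/2663, 3636/2663, -12196/2663] = K·y
y = (KᵀK)⁻¹·Kᵀ·(x' − x̄) = [2, 12]
z = y + H·x̄ = [2, 12] + [-3, -15] = [-1, -3]

z = [-1, -3]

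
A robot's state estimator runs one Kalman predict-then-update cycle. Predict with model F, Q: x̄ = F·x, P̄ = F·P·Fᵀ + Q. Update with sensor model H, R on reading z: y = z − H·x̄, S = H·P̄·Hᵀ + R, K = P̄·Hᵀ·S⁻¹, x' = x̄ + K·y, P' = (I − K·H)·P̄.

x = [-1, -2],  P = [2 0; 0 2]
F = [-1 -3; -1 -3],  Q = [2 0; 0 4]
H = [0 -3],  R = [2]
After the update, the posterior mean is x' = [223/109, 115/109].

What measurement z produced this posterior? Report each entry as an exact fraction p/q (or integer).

x̄ = F·x = [7, 7]
P̄ = F·P·Fᵀ + Q = [22 20; 20 24]
S = H·P̄·Hᵀ + R = [218]
K = P̄·Hᵀ·S⁻¹ = [-30/109; -36/109]
x' − x̄ = [-540/109, -648/109] = K·y
y = (KᵀK)⁻¹·Kᵀ·(x' − x̄) = [18]
z = y + H·x̄ = [18] + [-21] = [-3]

z = [-3]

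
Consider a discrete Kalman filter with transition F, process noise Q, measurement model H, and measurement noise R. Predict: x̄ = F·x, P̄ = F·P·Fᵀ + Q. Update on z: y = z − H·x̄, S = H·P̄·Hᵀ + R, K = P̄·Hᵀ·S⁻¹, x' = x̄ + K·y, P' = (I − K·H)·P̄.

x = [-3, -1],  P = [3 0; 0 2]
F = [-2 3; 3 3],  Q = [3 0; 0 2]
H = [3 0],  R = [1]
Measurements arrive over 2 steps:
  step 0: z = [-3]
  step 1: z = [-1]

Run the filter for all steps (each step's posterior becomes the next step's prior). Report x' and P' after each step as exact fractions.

step 0: x' = [-147/149, -12], P' = [33/298 0; 0 47]
step 1: x' = [-195690/572009, -3202929/572009], P' = [63540/572009 62928/572009; 62928/572009 8966639/1144018]

step 0: x̄ = F·x = [3, -12]
step 0: P̄ = F·P·Fᵀ + Q = [33 0; 0 47]
step 0: y = z − H·x̄ = [-12]
step 0: S = H·P̄·Hᵀ + R = [298]
step 0: K = P̄·Hᵀ·S⁻¹ = [99/298; 0]
step 0: x' = x̄ + K·y = [-147/149, -12]
step 0: P' = (I − K·H)·P̄ = [33/298 0; 0 47]
step 1: x̄ = F·x = [-5070/149, -5805/149]
step 1: P̄ = F·P·Fᵀ + Q = [63540/149 62928/149; 62928/149 126947/298]
step 1: y = z − H·x̄ = [15061/149]
step 1: S = H·P̄·Hᵀ + R = [572009/149]
step 1: K = P̄·Hᵀ·S⁻¹ = [190620/572009; 188784/572009]
step 1: x' = x̄ + K·y = [-195690/572009, -3202929/572009]
step 1: P' = (I − K·H)·P̄ = [63540/572009 62928/572009; 62928/572009 8966639/1144018]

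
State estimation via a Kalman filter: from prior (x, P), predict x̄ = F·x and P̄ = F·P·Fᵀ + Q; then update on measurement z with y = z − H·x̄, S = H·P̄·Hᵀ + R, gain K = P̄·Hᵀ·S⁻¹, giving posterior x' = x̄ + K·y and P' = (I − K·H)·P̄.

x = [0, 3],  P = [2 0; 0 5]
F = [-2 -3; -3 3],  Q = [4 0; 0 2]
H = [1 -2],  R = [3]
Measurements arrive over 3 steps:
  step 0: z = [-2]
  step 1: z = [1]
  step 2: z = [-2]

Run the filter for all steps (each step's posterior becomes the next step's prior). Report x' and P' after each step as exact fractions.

step 0: x' = [-993/452, -7/452], P' = [10635/452 5133/452; 5133/452 2811/452]
step 1: x' = [381644/35055, 179836/35055], P' = [8964793/35055 4447262/35055; 4447262/35055 2231338/35055]
step 2: x' = [-157602736/4498027, -74270584/4498027], P' = [7320833966/4498027 3637389622/4498027; 3637389622/4498027 1810475777/4498027]

step 0: x̄ = F·x = [-9, 9]
step 0: P̄ = F·P·Fᵀ + Q = [57 -33; -33 65]
step 0: y = z − H·x̄ = [25]
step 0: S = H·P̄·Hᵀ + R = [452]
step 0: K = P̄·Hᵀ·S⁻¹ = [123/452; -163/452]
step 0: x' = x̄ + K·y = [-993/452, -7/452]
step 0: P' = (I − K·H)·P̄ = [10635/452 5133/452; 5133/452 2811/452]
step 1: x̄ = F·x = [2007/452, 1479/226]
step 1: P̄ = F·P·Fᵀ + Q = [131243/452 26955/226; 26955/226 7381/113]
step 1: y = z − H·x̄ = [4361/452]
step 1: S = H·P̄·Hᵀ + R = [35055/452]
step 1: K = P̄·Hᵀ·S⁻¹ = [23423/35055; -5138/35055]
step 1: x' = x̄ + K·y = [381644/35055, 179836/35055]
step 1: P' = (I − K·H)·P̄ = [8964793/35055 4447262/35055; 4447262/35055 2231338/35055]
step 2: x̄ = F·x = [-1302796/35055, -201808/11685]
step 2: P̄ = F·P·Fᵀ + Q = [109448578/35055 15682834/11685; 15682834/11685 2309397/3895]
step 2: y = z − H·x̄ = [21838/35055]
step 2: S = H·P̄·Hᵀ + R = [4498027/35055]
step 2: K = P̄·Hᵀ·S⁻¹ = [15351574/4498027; 5479356/4498027]
step 2: x' = x̄ + K·y = [-157602736/4498027, -74270584/4498027]
step 2: P' = (I − K·H)·P̄ = [7320833966/4498027 3637389622/4498027; 3637389622/4498027 1810475777/4498027]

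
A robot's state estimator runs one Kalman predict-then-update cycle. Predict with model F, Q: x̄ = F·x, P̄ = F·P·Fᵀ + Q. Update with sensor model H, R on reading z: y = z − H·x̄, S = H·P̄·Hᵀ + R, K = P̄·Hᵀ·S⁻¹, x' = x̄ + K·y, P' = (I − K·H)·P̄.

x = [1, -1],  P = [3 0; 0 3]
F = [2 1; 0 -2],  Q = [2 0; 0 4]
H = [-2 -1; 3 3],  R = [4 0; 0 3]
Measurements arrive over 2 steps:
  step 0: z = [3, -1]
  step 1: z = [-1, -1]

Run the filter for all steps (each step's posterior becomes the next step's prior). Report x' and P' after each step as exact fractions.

step 0: x' = [-69/32, 29/16], P' = [49/16 -13/4; -13/4 15/4]
step 1: x' = [-1193/10868, -723/5434], P' = [3447/2717 -3538/2717; -3538/2717 4448/2717]

step 0: x̄ = F·x = [1, 2]
step 0: P̄ = F·P·Fᵀ + Q = [17 -6; -6 16]
step 0: y = z − H·x̄ = [7, -10]
step 0: S = H·P̄·Hᵀ + R = [64 -96; -96 192]
step 0: K = P̄·Hᵀ·S⁻¹ = [-23/32 -3/16; 11/16 1/2]
step 0: x' = x̄ + K·y = [-69/32, 29/16]
step 0: P' = (I − K·H)·P̄ = [49/16 -13/4; -13/4 15/4]
step 1: x̄ = F·x = [-5/2, -29/8]
step 1: P̄ = F·P·Fᵀ + Q = [5 11/2; 11/2 19]
step 1: y = z − H·x̄ = [-77/8, 139/8]
step 1: S = H·P̄·Hᵀ + R = [65 -273/2; -273/2 318]
step 1: K = P̄·Hᵀ·S⁻¹ = [-839/2717 -7/209; 657/2717 70/209]
step 1: x' = x̄ + K·y = [-1193/10868, -723/5434]
step 1: P' = (I − K·H)·P̄ = [3447/2717 -3538/2717; -3538/2717 4448/2717]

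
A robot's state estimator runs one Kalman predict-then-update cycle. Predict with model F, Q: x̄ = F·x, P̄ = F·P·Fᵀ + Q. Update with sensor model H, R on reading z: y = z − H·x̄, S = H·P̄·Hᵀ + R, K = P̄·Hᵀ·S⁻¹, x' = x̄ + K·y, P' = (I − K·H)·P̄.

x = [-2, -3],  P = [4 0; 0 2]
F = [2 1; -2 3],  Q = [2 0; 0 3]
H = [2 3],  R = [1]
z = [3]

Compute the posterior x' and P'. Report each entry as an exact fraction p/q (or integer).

x̄ = F·x = [-7, -5]
P̄ = F·P·Fᵀ + Q = [20 -10; -10 37]
y = z − H·x̄ = [32]
S = H·P̄·Hᵀ + R = [294]
K = P̄·Hᵀ·S⁻¹ = [5/147; 13/42]
x' = x̄ + K·y = [-869/147, 103/21]
P' = (I − K·H)·P̄ = [2890/147 -275/21; -275/21 53/6]

x' = [-869/147, 103/21]
P' = [2890/147 -275/21; -275/21 53/6]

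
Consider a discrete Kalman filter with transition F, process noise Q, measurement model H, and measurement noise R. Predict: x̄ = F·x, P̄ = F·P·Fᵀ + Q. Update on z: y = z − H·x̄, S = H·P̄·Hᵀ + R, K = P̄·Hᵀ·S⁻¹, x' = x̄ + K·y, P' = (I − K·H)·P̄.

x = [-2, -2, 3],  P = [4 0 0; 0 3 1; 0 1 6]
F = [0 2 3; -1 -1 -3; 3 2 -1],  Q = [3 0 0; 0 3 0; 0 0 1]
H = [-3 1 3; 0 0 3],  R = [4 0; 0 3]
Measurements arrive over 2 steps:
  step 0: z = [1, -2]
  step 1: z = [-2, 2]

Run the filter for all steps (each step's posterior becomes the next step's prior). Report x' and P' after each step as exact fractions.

step 0: x' = [-31998/23485, -91983/93940, -68379/93940], P' = [26583/23485 38622/23485 5701/23485; 38622/23485 621917/93940 -24379/93940; 5701/23485 -24379/93940 31033/93940]
step 1: x' = [307840026/214157039, 176579443/214157039, 131243863/214157039], P' = [1227427301/1284942234 1323745949/1284942234 171970849/642471117; 1323745949/1284942234 5515471343/1284942234 -114547790/642471117; 171970849/642471117 -114547790/642471117 212528227/642471117]

step 0: x̄ = F·x = [5, -5, -13]
step 0: P̄ = F·P·Fᵀ + Q = [81 -69 -2; -69 70 -5; -2 -5 51]
step 0: y = z − H·x̄ = [60, 37]
step 0: S = H·P̄·Hᵀ + R = [1682 462; 462 462]
step 0: K = P̄·Hᵀ·S⁻¹ = [-78/305 5701/23485; 277/1220 -24379/93940; 1/1220 31033/93940]
step 0: x' = x̄ + K·y = [-31998/23485, -91983/93940, -68379/93940]
step 0: P' = (I − K·H)·P̄ = [26583/23485 38622/23485 5701/23485; 38622/23485 621917/93940 -24379/93940; 5701/23485 -24379/93940 31033/93940]
step 1: x̄ = F·x = [-35373/8540, 106278/23485, -499563/93940]
step 1: P̄ = F·P·Fᵀ + Q = [250567/8540 -38207/2135 311747/8540; -38207/2135 397223/23485 -575677/23485; 311747/8540 -575677/23485 5384177/93940]
step 1: y = z − H·x̄ = [-70403/23485, 1686569/93940]
step 1: S = H·P̄·Hᵀ + R = [2443218/23485 2671629/23485; 2671629/23485 48739413/93940]
step 1: K = P̄·Hᵀ·S⁻¹ = [-331677715/1284942234 171970849/642471117; 214236689/1284942234 -114547790/642471117; 1781086/642471117 212528227/642471117]
step 1: x' = x̄ + K·y = [307840026/214157039, 176579443/214157039, 131243863/214157039]
step 1: P' = (I − K·H)·P̄ = [1227427301/1284942234 1323745949/1284942234 171970849/642471117; 1323745949/1284942234 5515471343/1284942234 -114547790/642471117; 171970849/642471117 -114547790/642471117 212528227/642471117]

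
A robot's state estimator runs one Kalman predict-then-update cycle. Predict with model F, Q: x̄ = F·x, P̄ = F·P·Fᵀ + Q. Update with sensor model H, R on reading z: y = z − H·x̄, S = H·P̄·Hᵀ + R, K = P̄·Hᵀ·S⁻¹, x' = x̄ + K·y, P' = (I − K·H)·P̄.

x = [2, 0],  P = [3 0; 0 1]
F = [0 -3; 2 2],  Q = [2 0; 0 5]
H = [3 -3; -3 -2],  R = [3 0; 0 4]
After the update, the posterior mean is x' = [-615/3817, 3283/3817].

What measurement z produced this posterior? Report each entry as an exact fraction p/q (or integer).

x̄ = F·x = [0, 4]
P̄ = F·P·Fᵀ + Q = [11 -6; -6 21]
S = H·P̄·Hᵀ + R = [399 9; 9 115]
K = P̄·Hᵀ·S⁻¹ = [1009/7634 -1473/7634; -3033/15268 -2949/15268]
x' − x̄ = [-615/3817, -11985/3817] = K·y
y = (KᵀK)⁻¹·Kᵀ·(x' − x̄) = [9, 7]
z = y + H·x̄ = [9, 7] + [-12, -8] = [-3, -1]

z = [-3, -1]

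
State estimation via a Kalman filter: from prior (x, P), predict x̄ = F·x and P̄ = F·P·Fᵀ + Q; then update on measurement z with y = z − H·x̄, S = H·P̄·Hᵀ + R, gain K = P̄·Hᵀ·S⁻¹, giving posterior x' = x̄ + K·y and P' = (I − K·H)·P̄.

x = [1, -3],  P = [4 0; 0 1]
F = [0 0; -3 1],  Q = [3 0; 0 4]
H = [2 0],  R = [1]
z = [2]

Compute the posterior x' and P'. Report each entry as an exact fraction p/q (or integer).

x' = [12/13, -6]
P' = [3/13 0; 0 41]

x̄ = F·x = [0, -6]
P̄ = F·P·Fᵀ + Q = [3 0; 0 41]
y = z − H·x̄ = [2]
S = H·P̄·Hᵀ + R = [13]
K = P̄·Hᵀ·S⁻¹ = [6/13; 0]
x' = x̄ + K·y = [12/13, -6]
P' = (I − K·H)·P̄ = [3/13 0; 0 41]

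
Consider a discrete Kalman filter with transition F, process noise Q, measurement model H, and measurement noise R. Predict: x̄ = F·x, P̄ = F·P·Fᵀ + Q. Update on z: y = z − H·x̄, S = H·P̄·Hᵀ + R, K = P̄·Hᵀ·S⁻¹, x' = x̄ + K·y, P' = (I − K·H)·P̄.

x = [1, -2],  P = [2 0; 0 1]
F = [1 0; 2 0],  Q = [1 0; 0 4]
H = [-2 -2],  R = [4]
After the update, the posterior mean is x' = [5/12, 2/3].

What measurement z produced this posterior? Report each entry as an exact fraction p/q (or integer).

z = [-2]

x̄ = F·x = [1, 2]
P̄ = F·P·Fᵀ + Q = [3 4; 4 12]
S = H·P̄·Hᵀ + R = [96]
K = P̄·Hᵀ·S⁻¹ = [-7/48; -1/3]
x' − x̄ = [-7/12, -4/3] = K·y
y = (KᵀK)⁻¹·Kᵀ·(x' − x̄) = [4]
z = y + H·x̄ = [4] + [-6] = [-2]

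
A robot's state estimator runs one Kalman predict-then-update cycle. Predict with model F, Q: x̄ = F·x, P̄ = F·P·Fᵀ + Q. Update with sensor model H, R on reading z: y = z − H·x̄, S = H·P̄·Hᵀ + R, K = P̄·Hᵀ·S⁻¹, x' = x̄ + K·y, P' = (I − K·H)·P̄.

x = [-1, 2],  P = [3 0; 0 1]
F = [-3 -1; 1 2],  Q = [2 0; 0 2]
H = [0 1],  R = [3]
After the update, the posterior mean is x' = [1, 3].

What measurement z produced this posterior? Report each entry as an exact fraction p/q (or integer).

x̄ = F·x = [1, 3]
P̄ = F·P·Fᵀ + Q = [30 -11; -11 9]
S = H·P̄·Hᵀ + R = [12]
K = P̄·Hᵀ·S⁻¹ = [-11/12; 3/4]
x' − x̄ = [0, 0] = K·y
y = (KᵀK)⁻¹·Kᵀ·(x' − x̄) = [0]
z = y + H·x̄ = [0] + [3] = [3]

z = [3]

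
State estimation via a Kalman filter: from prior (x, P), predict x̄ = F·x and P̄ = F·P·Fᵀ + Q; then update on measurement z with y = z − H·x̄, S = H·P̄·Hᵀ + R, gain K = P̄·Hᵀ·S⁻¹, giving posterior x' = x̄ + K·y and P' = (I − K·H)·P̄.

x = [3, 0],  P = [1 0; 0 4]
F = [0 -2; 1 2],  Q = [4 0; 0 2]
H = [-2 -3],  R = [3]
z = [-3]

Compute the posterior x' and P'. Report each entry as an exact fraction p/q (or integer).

x̄ = F·x = [0, 3]
P̄ = F·P·Fᵀ + Q = [20 -16; -16 19]
y = z − H·x̄ = [6]
S = H·P̄·Hᵀ + R = [62]
K = P̄·Hᵀ·S⁻¹ = [4/31; -25/62]
x' = x̄ + K·y = [24/31, 18/31]
P' = (I − K·H)·P̄ = [588/31 -396/31; -396/31 553/62]

x' = [24/31, 18/31]
P' = [588/31 -396/31; -396/31 553/62]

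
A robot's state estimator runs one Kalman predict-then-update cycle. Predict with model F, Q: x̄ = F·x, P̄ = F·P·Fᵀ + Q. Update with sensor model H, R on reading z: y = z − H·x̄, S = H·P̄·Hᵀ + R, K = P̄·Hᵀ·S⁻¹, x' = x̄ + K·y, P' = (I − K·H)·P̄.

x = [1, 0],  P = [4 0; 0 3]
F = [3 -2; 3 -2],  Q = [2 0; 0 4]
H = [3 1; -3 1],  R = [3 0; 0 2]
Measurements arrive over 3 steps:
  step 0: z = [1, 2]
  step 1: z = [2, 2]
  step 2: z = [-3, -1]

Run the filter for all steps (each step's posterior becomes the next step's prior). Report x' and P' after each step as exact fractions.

step 0: x̄ = F·x = [3, 3]
step 0: P̄ = F·P·Fᵀ + Q = [50 48; 48 52]
step 0: y = z − H·x̄ = [-11, 8]
step 0: S = H·P̄·Hᵀ + R = [793 -398; -398 216]
step 0: K = P̄·Hᵀ·S⁻¹ = [543/3221 -1041/6442; 1430/3221 1263/3221]
step 0: x' = x̄ + K·y = [-474/3221, 4037/3221]
step 0: P' = (I − K·H)·P̄ = [445/3221 294/3221; 294/3221 3408/3221]
step 1: x̄ = F·x = [-9496/3221, -9496/3221]
step 1: P̄ = F·P·Fᵀ + Q = [20551/3221 14109/3221; 14109/3221 26993/3221]
step 1: y = z − H·x̄ = [44426/3221, -12550/3221]
step 1: S = H·P̄·Hᵀ + R = [306269/3221 -157966/3221; -157966/3221 133740/3221]
step 1: K = P̄·Hᵀ·S⁻¹ = [101757/621203 -201291/1242406; 531559/1242406 970797/2484812]
step 1: x' = x̄ + K·y = [-3251/56473, 161593/112946]
step 1: P' = (I − K·H)·P̄ = [84427/621203 51990/621203; 51990/621203 1282737/1242406]
step 2: x̄ = F·x = [-171346/56473, -171346/56473]
step 2: P̄ = F·P·Fᵀ + Q = [3943843/621203 2701437/621203; 2701437/621203 5186249/621203]
step 2: y = z − H·x̄ = [515965/56473, -399165/56473]
step 2: S = H·P̄·Hᵀ + R = [58753067/621203 -30308338/621203; -30308338/621203 25714620/621203]
step 2: K = P̄·Hᵀ·S⁻¹ = [9758463/59583727 -19307469/119167454; 101947387/238334908 186227121/476669816]
step 2: x' = x̄ + K·y = [-6683219/17023922, -128527281/68095688]
step 2: P' = (I − K·H)·P̄ = [8097143/59583727 4983960/59583727; 4983960/59583727 246034641/238334908]

step 0: x' = [-474/3221, 4037/3221], P' = [445/3221 294/3221; 294/3221 3408/3221]
step 1: x' = [-3251/56473, 161593/112946], P' = [84427/621203 51990/621203; 51990/621203 1282737/1242406]
step 2: x' = [-6683219/17023922, -128527281/68095688], P' = [8097143/59583727 4983960/59583727; 4983960/59583727 246034641/238334908]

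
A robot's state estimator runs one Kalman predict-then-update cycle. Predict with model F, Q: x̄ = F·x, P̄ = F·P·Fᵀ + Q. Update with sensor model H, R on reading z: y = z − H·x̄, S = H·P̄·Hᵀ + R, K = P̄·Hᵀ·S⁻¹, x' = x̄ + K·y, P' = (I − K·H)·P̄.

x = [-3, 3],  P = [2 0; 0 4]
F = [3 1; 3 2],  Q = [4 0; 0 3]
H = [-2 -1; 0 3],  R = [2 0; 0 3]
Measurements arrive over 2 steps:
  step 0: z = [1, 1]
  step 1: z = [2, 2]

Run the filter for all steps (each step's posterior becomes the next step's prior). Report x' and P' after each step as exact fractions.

step 0: x̄ = F·x = [-6, -3]
step 0: P̄ = F·P·Fᵀ + Q = [26 26; 26 37]
step 0: y = z − H·x̄ = [-14, 10]
step 0: S = H·P̄·Hᵀ + R = [247 -267; -267 336]
step 0: K = P̄·Hᵀ·S⁻¹ = [-1794/3901 -520/3901; -89/3901 1218/3901]
step 0: x' = x̄ + K·y = [-3490/3901, 1723/3901]
step 0: P' = (I − K·H)·P̄ = [2054/3901 -520/3901; -520/3901 1218/3901]
step 1: x̄ = F·x = [-8747/3901, -7024/3901]
step 1: P̄ = F·P·Fᵀ + Q = [32188/3901 16242/3901; 16242/3901 28821/3901]
step 1: y = z − H·x̄ = [-16716/3901, 28874/3901]
step 1: S = H·P̄·Hᵀ + R = [230343/3901 -183915/3901; -183915/3901 271092/3901]
step 1: K = P̄·Hᵀ·S⁻¹ = [-1101722/2445477 -102628/815159; -20435/815159 246126/815159]
step 1: x' = x̄ + K·y = [-1013761/815159, 441568/815159]
step 1: P' = (I − K·H)·P̄ = [1255664/2445477 -102628/815159; -102628/815159 246126/815159]

step 0: x' = [-3490/3901, 1723/3901], P' = [2054/3901 -520/3901; -520/3901 1218/3901]
step 1: x' = [-1013761/815159, 441568/815159], P' = [1255664/2445477 -102628/815159; -102628/815159 246126/815159]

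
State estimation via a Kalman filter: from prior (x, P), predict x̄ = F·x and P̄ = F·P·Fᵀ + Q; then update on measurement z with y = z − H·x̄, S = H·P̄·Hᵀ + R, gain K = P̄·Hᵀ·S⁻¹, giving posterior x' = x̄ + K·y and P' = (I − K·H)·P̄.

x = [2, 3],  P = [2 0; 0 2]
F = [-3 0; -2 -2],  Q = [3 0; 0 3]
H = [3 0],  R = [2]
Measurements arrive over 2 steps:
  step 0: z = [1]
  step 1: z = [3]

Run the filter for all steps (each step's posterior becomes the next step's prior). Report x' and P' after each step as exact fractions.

step 0: x' = [51/191, -1226/191], P' = [42/191 24/191; 24/191 2333/191]
step 1: x' = [8253/8941, 116426/8941], P' = [1902/8941 792/8941; 792/8941 473131/8941]

step 0: x̄ = F·x = [-6, -10]
step 0: P̄ = F·P·Fᵀ + Q = [21 12; 12 19]
step 0: y = z − H·x̄ = [19]
step 0: S = H·P̄·Hᵀ + R = [191]
step 0: K = P̄·Hᵀ·S⁻¹ = [63/191; 36/191]
step 0: x' = x̄ + K·y = [51/191, -1226/191]
step 0: P' = (I − K·H)·P̄ = [42/191 24/191; 24/191 2333/191]
step 1: x̄ = F·x = [-153/191, 2350/191]
step 1: P̄ = F·P·Fᵀ + Q = [951/191 396/191; 396/191 10265/191]
step 1: y = z − H·x̄ = [1032/191]
step 1: S = H·P̄·Hᵀ + R = [8941/191]
step 1: K = P̄·Hᵀ·S⁻¹ = [2853/8941; 1188/8941]
step 1: x' = x̄ + K·y = [8253/8941, 116426/8941]
step 1: P' = (I − K·H)·P̄ = [1902/8941 792/8941; 792/8941 473131/8941]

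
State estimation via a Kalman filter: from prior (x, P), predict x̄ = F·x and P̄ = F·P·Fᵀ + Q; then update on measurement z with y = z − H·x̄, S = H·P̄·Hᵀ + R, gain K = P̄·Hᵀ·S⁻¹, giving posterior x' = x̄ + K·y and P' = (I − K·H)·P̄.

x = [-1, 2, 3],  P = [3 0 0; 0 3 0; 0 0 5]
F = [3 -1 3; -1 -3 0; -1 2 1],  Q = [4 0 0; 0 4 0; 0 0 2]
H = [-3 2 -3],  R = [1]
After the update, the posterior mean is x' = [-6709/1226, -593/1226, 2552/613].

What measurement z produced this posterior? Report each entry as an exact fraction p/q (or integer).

x̄ = F·x = [4, -5, 8]
P̄ = F·P·Fᵀ + Q = [79 0 0; 0 34 -15; 0 -15 22]
S = H·P̄·Hᵀ + R = [1226]
K = P̄·Hᵀ·S⁻¹ = [-237/1226; 113/1226; -48/613]
x' − x̄ = [-11613/1226, 5537/1226, -2352/613] = K·y
y = (KᵀK)⁻¹·Kᵀ·(x' − x̄) = [49]
z = y + H·x̄ = [49] + [-46] = [3]

z = [3]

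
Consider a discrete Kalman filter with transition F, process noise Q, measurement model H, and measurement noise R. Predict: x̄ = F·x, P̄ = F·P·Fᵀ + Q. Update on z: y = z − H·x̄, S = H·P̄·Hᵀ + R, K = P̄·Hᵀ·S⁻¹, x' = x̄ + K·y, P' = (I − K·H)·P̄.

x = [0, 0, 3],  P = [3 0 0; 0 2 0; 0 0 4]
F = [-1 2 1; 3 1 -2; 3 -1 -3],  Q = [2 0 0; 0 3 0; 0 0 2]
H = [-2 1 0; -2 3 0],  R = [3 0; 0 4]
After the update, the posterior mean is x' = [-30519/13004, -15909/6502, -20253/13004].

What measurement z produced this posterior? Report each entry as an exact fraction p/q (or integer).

x̄ = F·x = [3, -6, -9]
P̄ = F·P·Fᵀ + Q = [17 -13 -25; -13 48 49; -25 49 67]
S = H·P̄·Hᵀ + R = [171 316; 316 660]
K = P̄·Hᵀ·S⁻¹ = [-1988/3251 2369/13004; -1220/3251 2843/6502; 772/3251 2403/13004]
x' − x̄ = [-69531/13004, 23103/6502, 96783/13004] = K·y
y = (KᵀK)⁻¹·Kᵀ·(x' − x̄) = [15, 21]
z = y + H·x̄ = [15, 21] + [-12, -24] = [3, -3]

z = [3, -3]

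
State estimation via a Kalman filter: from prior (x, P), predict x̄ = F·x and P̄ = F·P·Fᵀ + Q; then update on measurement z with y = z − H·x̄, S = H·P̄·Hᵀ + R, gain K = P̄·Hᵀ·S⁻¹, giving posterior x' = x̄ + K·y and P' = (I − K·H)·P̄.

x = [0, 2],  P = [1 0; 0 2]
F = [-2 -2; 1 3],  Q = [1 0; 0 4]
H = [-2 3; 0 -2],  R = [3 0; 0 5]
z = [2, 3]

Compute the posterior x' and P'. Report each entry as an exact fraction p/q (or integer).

x' = [-940/679, -271/679]
P' = [1011/679 480/679; 480/679 2405/4074]

x̄ = F·x = [-4, 6]
P̄ = F·P·Fᵀ + Q = [13 -14; -14 23]
y = z − H·x̄ = [-24, 15]
S = H·P̄·Hᵀ + R = [430 -194; -194 97]
K = P̄·Hᵀ·S⁻¹ = [-2/7 -192/679; 5/42 -481/2037]
x' = x̄ + K·y = [-940/679, -271/679]
P' = (I − K·H)·P̄ = [1011/679 480/679; 480/679 2405/4074]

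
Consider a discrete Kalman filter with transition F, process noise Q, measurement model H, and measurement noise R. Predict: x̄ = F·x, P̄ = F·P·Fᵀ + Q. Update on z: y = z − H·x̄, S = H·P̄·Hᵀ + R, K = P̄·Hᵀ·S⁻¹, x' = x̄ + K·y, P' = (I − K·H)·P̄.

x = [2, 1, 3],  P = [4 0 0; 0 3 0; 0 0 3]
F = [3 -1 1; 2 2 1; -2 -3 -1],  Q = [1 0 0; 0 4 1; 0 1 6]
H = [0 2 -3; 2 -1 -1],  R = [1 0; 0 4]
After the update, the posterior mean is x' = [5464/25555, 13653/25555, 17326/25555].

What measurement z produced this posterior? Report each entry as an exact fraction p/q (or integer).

z = [-1, -1]

x̄ = F·x = [8, 9, -10]
P̄ = F·P·Fᵀ + Q = [43 21 -18; 21 35 -36; -18 -36 52]
S = H·P̄·Hᵀ + R = [1041 242; 242 179]
K = P̄·Hᵀ·S⁻¹ = [-2902/127775 63171/127775; 21456/127775 1687/127775; -28228/127775 1044/127775]
x' − x̄ = [-198976/25555, -216342/25555, 272876/25555] = K·y
y = (KᵀK)⁻¹·Kᵀ·(x' − x̄) = [-49, -18]
z = y + H·x̄ = [-49, -18] + [48, 17] = [-1, -1]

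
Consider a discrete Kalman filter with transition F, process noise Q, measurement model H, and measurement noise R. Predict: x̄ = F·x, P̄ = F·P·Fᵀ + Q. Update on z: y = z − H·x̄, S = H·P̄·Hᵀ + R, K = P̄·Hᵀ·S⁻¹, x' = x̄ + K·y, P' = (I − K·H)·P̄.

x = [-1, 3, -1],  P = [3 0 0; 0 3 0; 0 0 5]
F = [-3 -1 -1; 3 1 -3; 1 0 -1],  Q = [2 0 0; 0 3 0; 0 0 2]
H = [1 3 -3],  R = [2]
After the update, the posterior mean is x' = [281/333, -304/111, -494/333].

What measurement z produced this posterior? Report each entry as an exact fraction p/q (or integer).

z = [-3]

x̄ = F·x = [1, 3, 0]
P̄ = F·P·Fᵀ + Q = [37 -15 -4; -15 78 24; -4 24 10]
S = H·P̄·Hᵀ + R = [333]
K = P̄·Hᵀ·S⁻¹ = [4/333; 49/111; 38/333]
x' − x̄ = [-52/333, -637/111, -494/333] = K·y
y = (KᵀK)⁻¹·Kᵀ·(x' − x̄) = [-13]
z = y + H·x̄ = [-13] + [10] = [-3]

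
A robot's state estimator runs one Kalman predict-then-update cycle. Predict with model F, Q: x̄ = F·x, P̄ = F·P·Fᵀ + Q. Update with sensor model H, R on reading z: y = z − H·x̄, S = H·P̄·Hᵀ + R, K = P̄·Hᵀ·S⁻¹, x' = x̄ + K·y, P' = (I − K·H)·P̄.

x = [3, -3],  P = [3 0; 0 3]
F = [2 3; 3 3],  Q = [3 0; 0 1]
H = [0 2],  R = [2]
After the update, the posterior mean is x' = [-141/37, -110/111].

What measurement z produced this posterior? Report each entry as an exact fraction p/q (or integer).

z = [-2]

x̄ = F·x = [-3, 0]
P̄ = F·P·Fᵀ + Q = [42 45; 45 55]
S = H·P̄·Hᵀ + R = [222]
K = P̄·Hᵀ·S⁻¹ = [15/37; 55/111]
x' − x̄ = [-30/37, -110/111] = K·y
y = (KᵀK)⁻¹·Kᵀ·(x' − x̄) = [-2]
z = y + H·x̄ = [-2] + [0] = [-2]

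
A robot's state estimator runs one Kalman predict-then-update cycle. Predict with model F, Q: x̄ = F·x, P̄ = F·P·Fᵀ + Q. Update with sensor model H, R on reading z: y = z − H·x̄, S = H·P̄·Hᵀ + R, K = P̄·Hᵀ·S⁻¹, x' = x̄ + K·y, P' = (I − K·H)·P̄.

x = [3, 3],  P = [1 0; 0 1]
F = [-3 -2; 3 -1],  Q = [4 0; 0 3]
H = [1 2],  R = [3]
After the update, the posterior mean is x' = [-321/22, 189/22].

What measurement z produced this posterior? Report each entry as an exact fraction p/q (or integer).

z = [3]

x̄ = F·x = [-15, 6]
P̄ = F·P·Fᵀ + Q = [17 -7; -7 13]
S = H·P̄·Hᵀ + R = [44]
K = P̄·Hᵀ·S⁻¹ = [3/44; 19/44]
x' − x̄ = [9/22, 57/22] = K·y
y = (KᵀK)⁻¹·Kᵀ·(x' − x̄) = [6]
z = y + H·x̄ = [6] + [-3] = [3]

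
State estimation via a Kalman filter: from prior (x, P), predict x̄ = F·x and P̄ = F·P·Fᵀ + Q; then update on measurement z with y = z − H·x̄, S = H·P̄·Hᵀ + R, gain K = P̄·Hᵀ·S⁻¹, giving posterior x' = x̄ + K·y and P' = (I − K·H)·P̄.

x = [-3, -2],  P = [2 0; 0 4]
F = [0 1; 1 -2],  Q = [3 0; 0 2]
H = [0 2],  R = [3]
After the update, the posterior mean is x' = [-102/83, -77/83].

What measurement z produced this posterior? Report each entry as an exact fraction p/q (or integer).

x̄ = F·x = [-2, 1]
P̄ = F·P·Fᵀ + Q = [7 -8; -8 20]
S = H·P̄·Hᵀ + R = [83]
K = P̄·Hᵀ·S⁻¹ = [-16/83; 40/83]
x' − x̄ = [64/83, -160/83] = K·y
y = (KᵀK)⁻¹·Kᵀ·(x' − x̄) = [-4]
z = y + H·x̄ = [-4] + [2] = [-2]

z = [-2]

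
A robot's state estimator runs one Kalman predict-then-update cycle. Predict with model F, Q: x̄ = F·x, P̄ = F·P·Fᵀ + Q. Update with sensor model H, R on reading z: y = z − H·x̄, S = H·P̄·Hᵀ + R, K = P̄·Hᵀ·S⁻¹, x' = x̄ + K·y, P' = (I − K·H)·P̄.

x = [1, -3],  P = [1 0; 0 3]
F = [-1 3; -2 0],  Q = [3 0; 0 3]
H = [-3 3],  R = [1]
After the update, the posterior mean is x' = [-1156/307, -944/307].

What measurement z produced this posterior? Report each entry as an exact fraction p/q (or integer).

z = [2]

x̄ = F·x = [-10, -2]
P̄ = F·P·Fᵀ + Q = [31 2; 2 7]
S = H·P̄·Hᵀ + R = [307]
K = P̄·Hᵀ·S⁻¹ = [-87/307; 15/307]
x' − x̄ = [1914/307, -330/307] = K·y
y = (KᵀK)⁻¹·Kᵀ·(x' − x̄) = [-22]
z = y + H·x̄ = [-22] + [24] = [2]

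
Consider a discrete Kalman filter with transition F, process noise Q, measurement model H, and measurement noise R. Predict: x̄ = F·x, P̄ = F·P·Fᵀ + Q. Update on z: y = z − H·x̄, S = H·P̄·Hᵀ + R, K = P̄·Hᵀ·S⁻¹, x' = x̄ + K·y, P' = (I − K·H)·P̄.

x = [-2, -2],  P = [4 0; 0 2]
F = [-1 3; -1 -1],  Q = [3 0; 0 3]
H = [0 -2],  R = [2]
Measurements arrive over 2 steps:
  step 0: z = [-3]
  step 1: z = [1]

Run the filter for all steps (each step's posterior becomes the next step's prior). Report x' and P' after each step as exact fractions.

step 0: x' = [-66/19, 31/19], P' = [467/19 -2/19; -2/19 9/19]
step 1: x' = [2311/359, -494/1077], P' = [4741/359 148/359; 148/359 529/1077]

step 0: x̄ = F·x = [-4, 4]
step 0: P̄ = F·P·Fᵀ + Q = [25 -2; -2 9]
step 0: y = z − H·x̄ = [5]
step 0: S = H·P̄·Hᵀ + R = [38]
step 0: K = P̄·Hᵀ·S⁻¹ = [2/19; -9/19]
step 0: x' = x̄ + K·y = [-66/19, 31/19]
step 0: P' = (I − K·H)·P̄ = [467/19 -2/19; -2/19 9/19]
step 1: x̄ = F·x = [159/19, 35/19]
step 1: P̄ = F·P·Fᵀ + Q = [617/19 444/19; 444/19 529/19]
step 1: y = z − H·x̄ = [89/19]
step 1: S = H·P̄·Hᵀ + R = [2154/19]
step 1: K = P̄·Hᵀ·S⁻¹ = [-148/359; -529/1077]
step 1: x' = x̄ + K·y = [2311/359, -494/1077]
step 1: P' = (I − K·H)·P̄ = [4741/359 148/359; 148/359 529/1077]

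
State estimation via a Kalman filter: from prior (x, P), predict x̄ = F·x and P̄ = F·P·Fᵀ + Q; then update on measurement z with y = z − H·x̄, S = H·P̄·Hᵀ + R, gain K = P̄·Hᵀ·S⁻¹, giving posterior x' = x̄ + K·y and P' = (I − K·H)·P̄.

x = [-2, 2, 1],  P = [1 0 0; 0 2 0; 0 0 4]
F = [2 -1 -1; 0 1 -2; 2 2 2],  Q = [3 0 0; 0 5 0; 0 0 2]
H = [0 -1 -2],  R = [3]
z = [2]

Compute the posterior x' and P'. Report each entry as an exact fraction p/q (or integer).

x' = [-313/49, 3/49, -46/49]
P' = [587/49 289/49 -152/49; 289/49 2253/98 -564/49; -152/49 -564/49 318/49]

x̄ = F·x = [-7, 0, 2]
P̄ = F·P·Fᵀ + Q = [13 6 -8; 6 23 -12; -8 -12 30]
y = z − H·x̄ = [6]
S = H·P̄·Hᵀ + R = [98]
K = P̄·Hᵀ·S⁻¹ = [5/49; 1/98; -24/49]
x' = x̄ + K·y = [-313/49, 3/49, -46/49]
P' = (I − K·H)·P̄ = [587/49 289/49 -152/49; 289/49 2253/98 -564/49; -152/49 -564/49 318/49]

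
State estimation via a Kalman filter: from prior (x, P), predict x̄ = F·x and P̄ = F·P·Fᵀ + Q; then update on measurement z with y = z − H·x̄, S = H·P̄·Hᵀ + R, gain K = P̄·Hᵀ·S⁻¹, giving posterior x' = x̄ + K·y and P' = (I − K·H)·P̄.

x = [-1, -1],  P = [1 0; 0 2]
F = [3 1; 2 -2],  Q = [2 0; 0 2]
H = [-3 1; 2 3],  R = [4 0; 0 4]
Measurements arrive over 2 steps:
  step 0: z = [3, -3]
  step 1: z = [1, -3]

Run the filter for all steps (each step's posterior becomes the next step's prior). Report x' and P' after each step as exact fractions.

step 0: x̄ = F·x = [-4, 0]
step 0: P̄ = F·P·Fᵀ + Q = [13 2; 2 14]
step 0: y = z − H·x̄ = [-9, 5]
step 0: S = H·P̄·Hᵀ + R = [123 -50; -50 206]
step 0: K = P̄·Hᵀ·S⁻¹ = [-3011/11419 1043/11419; 1974/11419 3029/11419]
step 0: x' = x̄ + K·y = [-13362/11419, -2621/11419]
step 0: P' = (I − K·H)·P̄ = [3664/11419 -1052/11419; -1052/11419 4740/11419]
step 1: x̄ = F·x = [-42707/11419, -21482/11419]
step 1: P̄ = F·P·Fᵀ + Q = [54242/11419 16712/11419; 16712/11419 64870/11419]
step 1: y = z − H·x̄ = [-95220/11419, 115603/11419]
step 1: S = H·P̄·Hᵀ + R = [498452/11419 -247826/11419; -247826/11419 1047018/11419]
step 1: K = P̄·Hᵀ·S⁻¹ = [-2486407/10081235 938751/10081235; 1574996/10081235 2568427/10081235]
step 1: x' = x̄ + K·y = [-7466608/10081235, -6096711/10081235]
step 1: P' = (I − K·H)·P̄ = [3053808/10081235 -784204/10081235; -784204/10081235 3947372/10081235]

step 0: x' = [-13362/11419, -2621/11419], P' = [3664/11419 -1052/11419; -1052/11419 4740/11419]
step 1: x' = [-7466608/10081235, -6096711/10081235], P' = [3053808/10081235 -784204/10081235; -784204/10081235 3947372/10081235]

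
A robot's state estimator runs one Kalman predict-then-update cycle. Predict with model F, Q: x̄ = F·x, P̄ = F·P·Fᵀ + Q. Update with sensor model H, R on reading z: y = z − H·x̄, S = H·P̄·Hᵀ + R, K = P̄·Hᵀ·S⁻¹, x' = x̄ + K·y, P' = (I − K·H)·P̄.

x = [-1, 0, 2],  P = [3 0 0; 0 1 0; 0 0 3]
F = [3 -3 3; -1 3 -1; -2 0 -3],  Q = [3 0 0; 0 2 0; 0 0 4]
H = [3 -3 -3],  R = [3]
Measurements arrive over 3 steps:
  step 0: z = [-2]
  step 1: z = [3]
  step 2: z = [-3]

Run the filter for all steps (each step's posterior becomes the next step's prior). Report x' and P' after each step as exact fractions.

step 0: x̄ = F·x = [3, -1, -4]
step 0: P̄ = F·P·Fᵀ + Q = [66 -27 -45; -27 17 15; -45 15 43]
step 0: y = z − H·x̄ = [-26]
step 0: S = H·P̄·Hᵀ + R = [2703]
step 0: K = P̄·Hᵀ·S⁻¹ = [138/901; -59/901; -103/901]
step 0: x' = x̄ + K·y = [-885/901, 633/901, -926/901]
step 0: P' = (I − K·H)·P̄ = [2334/901 99/901 2097/901; 99/901 4874/901 -4716/901; 2097/901 -4716/901 6916/901]
step 1: x̄ = F·x = [-7332/901, 70/17, 4548/901]
step 1: P̄ = F·P·Fᵀ + Q = [250671/901 -2634/17 -149553/901; -2634/17 1638/17 1467/17; -149553/901 1467/17 100348/901]
step 1: y = z − H·x̄ = [49473/901]
step 1: S = H·P̄·Hᵀ + R = [10547508/901]
step 1: K = P̄·Hᵀ·S⁻¹ = [269913/1757918; -304167/3515836; -81913/878959]
step 1: x' = x̄ + K·y = [515373/1757918, -2224531/3515836, -61017/878959]
step 1: P' = (I − K·H)·P̄ = [1964982/878959 984477/1757918 1337787/878959; 984477/1757918 30711537/3515836 -7109604/878959; 1337787/878959 -7109604/878959 8529304/878959]
step 2: x̄ = F·x = [9033627/3515836, -7460271/3515836, -332322/878959]
step 2: P̄ = F·P·Fᵀ + Q = [1237516617/3515836 -752075697/3515836 -169653438/878959; -752075697/3515836 494931717/3515836 97239816/878959; -169653438/878959 97239816/878959 104192944/878959]
step 2: y = z − H·x̄ = [-32008533/1757918]
step 2: S = H·P̄·Hᵀ + R = [13026801333/878959]
step 2: K = P̄·Hᵀ·S⁻¹ = [1334103033/8684534222; -817983339/8684534222; -53012314/620323873]
step 2: x' = x̄ + K·y = [-988743372/4342267111, -3533749983/8684534222, 730723425/620323873]
step 2: P' = (I − K·H)·P̄ = [9708927645/4342267111 4612613583/8684534222 962224191/620323873; 4612613583/8684534222 40341895434/4342267111 -5375228139/620323873; 962224191/620323873 -5375228139/620323873 6390464644/620323873]

step 0: x' = [-885/901, 633/901, -926/901], P' = [2334/901 99/901 2097/901; 99/901 4874/901 -4716/901; 2097/901 -4716/901 6916/901]
step 1: x' = [515373/1757918, -2224531/3515836, -61017/878959], P' = [1964982/878959 984477/1757918 1337787/878959; 984477/1757918 30711537/3515836 -7109604/878959; 1337787/878959 -7109604/878959 8529304/878959]
step 2: x' = [-988743372/4342267111, -3533749983/8684534222, 730723425/620323873], P' = [9708927645/4342267111 4612613583/8684534222 962224191/620323873; 4612613583/8684534222 40341895434/4342267111 -5375228139/620323873; 962224191/620323873 -5375228139/620323873 6390464644/620323873]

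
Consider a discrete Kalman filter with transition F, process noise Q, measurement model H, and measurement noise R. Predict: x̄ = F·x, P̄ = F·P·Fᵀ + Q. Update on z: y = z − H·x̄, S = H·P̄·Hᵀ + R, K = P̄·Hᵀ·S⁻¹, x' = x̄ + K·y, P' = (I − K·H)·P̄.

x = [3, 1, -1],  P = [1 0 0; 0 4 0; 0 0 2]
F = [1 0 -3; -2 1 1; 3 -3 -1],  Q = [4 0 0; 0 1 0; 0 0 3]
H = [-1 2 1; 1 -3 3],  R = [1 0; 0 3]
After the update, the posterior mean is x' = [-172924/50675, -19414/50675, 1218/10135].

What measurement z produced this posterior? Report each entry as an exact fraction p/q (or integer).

x̄ = F·x = [6, -6, 7]
P̄ = F·P·Fᵀ + Q = [23 -8 9; -8 11 -20; 9 -20 50]
S = H·P̄·Hᵀ + R = [52 -57; -57 1037]
K = P̄·Hᵀ·S⁻¹ = [-26892/50675 2138/50675; 4613/50675 -4682/50675; 2704/10135 2289/10135]
x' − x̄ = [-476974/50675, 284636/50675, -69727/10135] = K·y
y = (KᵀK)⁻¹·Kᵀ·(x' − x̄) = [14, -47]
z = y + H·x̄ = [14, -47] + [-11, 45] = [3, -2]

z = [3, -2]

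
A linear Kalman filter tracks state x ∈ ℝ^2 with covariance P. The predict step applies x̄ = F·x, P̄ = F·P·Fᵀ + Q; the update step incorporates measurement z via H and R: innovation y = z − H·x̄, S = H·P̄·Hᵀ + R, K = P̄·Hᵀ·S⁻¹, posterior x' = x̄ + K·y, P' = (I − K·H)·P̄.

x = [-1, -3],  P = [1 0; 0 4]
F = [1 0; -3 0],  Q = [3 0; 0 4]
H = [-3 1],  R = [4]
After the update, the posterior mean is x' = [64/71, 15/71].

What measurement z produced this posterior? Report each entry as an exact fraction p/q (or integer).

z = [-3]

x̄ = F·x = [-1, 3]
P̄ = F·P·Fᵀ + Q = [4 -3; -3 13]
S = H·P̄·Hᵀ + R = [71]
K = P̄·Hᵀ·S⁻¹ = [-15/71; 22/71]
x' − x̄ = [135/71, -198/71] = K·y
y = (KᵀK)⁻¹·Kᵀ·(x' − x̄) = [-9]
z = y + H·x̄ = [-9] + [6] = [-3]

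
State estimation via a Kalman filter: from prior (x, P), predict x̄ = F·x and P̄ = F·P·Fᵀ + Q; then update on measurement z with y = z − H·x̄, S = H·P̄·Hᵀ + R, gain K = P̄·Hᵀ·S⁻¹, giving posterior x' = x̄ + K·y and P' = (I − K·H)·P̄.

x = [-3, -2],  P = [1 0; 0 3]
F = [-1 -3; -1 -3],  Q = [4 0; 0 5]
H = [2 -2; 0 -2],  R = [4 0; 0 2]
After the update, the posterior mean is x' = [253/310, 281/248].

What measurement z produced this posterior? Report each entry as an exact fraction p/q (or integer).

z = [-1, -2]

x̄ = F·x = [9, 9]
P̄ = F·P·Fᵀ + Q = [32 28; 28 33]
S = H·P̄·Hᵀ + R = [40 20; 20 134]
K = P̄·Hᵀ·S⁻¹ = [137/310 -15/31; -1/248 -61/124]
x' − x̄ = [-2537/310, -1951/248] = K·y
y = (KᵀK)⁻¹·Kᵀ·(x' − x̄) = [-1, 16]
z = y + H·x̄ = [-1, 16] + [0, -18] = [-1, -2]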